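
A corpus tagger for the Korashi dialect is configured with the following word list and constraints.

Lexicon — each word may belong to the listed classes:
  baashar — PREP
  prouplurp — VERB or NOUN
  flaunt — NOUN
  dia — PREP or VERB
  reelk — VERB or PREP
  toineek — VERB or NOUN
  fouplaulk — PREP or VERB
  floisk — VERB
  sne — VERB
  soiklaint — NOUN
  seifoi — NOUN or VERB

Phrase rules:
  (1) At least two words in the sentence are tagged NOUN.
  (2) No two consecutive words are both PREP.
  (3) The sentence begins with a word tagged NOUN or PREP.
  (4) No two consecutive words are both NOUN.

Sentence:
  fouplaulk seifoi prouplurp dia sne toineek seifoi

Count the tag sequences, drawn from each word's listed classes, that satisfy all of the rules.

8

Candidates per position — 1:fouplaulk {PREP,VERB}; 2:seifoi {NOUN,VERB}; 3:prouplurp {VERB,NOUN}; 4:dia {PREP,VERB}; 5:sne {VERB}; 6:toineek {VERB,NOUN}; 7:seifoi {NOUN,VERB}.
There are 64 candidate sequences in total.
Checking each against the rules leaves 8 sequences.
Count = 8.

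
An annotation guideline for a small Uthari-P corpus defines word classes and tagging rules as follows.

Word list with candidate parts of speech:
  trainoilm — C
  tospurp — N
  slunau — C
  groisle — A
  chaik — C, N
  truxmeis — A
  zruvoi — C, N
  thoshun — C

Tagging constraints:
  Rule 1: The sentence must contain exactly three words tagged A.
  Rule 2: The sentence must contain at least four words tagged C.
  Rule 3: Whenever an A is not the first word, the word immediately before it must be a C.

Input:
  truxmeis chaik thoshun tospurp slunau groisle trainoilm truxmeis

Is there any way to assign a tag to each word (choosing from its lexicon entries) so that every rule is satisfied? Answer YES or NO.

Candidates per position — 1:truxmeis {A}; 2:chaik {C,N}; 3:thoshun {C}; 4:tospurp {N}; 5:slunau {C}; 6:groisle {A}; 7:trainoilm {C}; 8:truxmeis {A}.
One satisfying assignment: A C C N C A C A.
Rule-by-rule: rule 1 satisfied; rule 2 satisfied; rule 3 satisfied.

YES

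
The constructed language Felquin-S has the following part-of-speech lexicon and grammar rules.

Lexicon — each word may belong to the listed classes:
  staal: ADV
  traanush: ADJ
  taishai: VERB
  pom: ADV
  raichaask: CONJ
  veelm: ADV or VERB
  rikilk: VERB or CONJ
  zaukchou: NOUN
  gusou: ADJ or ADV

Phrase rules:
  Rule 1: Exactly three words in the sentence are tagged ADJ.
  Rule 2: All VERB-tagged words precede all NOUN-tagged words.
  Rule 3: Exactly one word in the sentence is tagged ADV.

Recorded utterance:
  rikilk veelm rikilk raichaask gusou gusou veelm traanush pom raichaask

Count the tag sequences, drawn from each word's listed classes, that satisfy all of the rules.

4

Candidates per position — 1:rikilk {VERB,CONJ}; 2:veelm {ADV,VERB}; 3:rikilk {VERB,CONJ}; 4:raichaask {CONJ}; 5:gusou {ADJ,ADV}; 6:gusou {ADJ,ADV}; 7:veelm {ADV,VERB}; 8:traanush {ADJ}; 9:pom {ADV}; 10:raichaask {CONJ}.
There are 64 candidate sequences in total.
The sequences that satisfy every rule: VERB VERB VERB CONJ ADJ ADJ VERB ADJ ADV CONJ; VERB VERB CONJ CONJ ADJ ADJ VERB ADJ ADV CONJ; CONJ VERB VERB CONJ ADJ ADJ VERB ADJ ADV CONJ; CONJ VERB CONJ CONJ ADJ ADJ VERB ADJ ADV CONJ.
Count = 4.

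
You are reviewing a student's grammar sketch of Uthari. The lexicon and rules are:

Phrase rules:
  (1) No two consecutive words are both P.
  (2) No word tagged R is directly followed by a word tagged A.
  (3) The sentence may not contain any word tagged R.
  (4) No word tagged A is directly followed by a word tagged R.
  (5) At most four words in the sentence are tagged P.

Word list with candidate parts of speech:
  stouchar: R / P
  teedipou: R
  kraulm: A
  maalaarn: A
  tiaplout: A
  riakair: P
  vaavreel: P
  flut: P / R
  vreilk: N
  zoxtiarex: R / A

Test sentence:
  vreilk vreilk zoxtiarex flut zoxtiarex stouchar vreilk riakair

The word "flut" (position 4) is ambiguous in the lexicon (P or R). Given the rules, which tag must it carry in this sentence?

Candidates per position — 1:vreilk {N}; 2:vreilk {N}; 3:zoxtiarex {R,A}; 4:flut {P,R}; 5:zoxtiarex {R,A}; 6:stouchar {R,P}; 7:vreilk {N}; 8:riakair {P}.
At position 3, choosing R makes rule 3 impossible to satisfy; hence A.
At position 4, choosing R makes rule 3 impossible to satisfy; hence P.
At position 5, choosing R makes rule 3 impossible to satisfy; hence A.
At position 6, choosing R makes rule 3 impossible to satisfy; hence P.
The only consistent sequence is: N N A P A P N P.
Checking: rule 1 ✓; rule 2 ✓; rule 3 ✓; rule 4 ✓; rule 5 ✓.

P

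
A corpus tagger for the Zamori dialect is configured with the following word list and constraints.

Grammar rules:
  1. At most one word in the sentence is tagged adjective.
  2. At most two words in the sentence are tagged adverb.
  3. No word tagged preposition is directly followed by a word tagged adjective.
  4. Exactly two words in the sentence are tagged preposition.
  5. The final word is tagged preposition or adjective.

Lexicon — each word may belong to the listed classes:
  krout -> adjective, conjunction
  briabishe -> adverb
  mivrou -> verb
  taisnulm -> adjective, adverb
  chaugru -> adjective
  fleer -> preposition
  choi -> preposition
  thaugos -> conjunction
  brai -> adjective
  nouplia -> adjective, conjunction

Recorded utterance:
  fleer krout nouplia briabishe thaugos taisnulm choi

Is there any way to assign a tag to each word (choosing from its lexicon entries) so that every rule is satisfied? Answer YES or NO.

YES

Candidates per position — 1:fleer {preposition}; 2:krout {adjective,conjunction}; 3:nouplia {adjective,conjunction}; 4:briabishe {adverb}; 5:thaugos {conjunction}; 6:taisnulm {adjective,adverb}; 7:choi {preposition}.
One satisfying assignment: preposition conjunction conjunction adverb conjunction adjective preposition.
Check: rule 1 holds; rule 2 holds; rule 3 holds; rule 4 holds; rule 5 holds.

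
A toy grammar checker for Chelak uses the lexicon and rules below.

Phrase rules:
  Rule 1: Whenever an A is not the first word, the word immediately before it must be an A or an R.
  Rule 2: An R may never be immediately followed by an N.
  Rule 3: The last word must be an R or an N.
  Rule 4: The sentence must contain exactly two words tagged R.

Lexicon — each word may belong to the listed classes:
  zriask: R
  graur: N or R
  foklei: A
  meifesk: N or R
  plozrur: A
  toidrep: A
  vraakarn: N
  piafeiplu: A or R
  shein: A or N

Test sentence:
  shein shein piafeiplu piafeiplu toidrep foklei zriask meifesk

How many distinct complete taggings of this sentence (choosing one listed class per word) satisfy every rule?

Candidates per position — 1:shein {A,N}; 2:shein {A,N}; 3:piafeiplu {A,R}; 4:piafeiplu {A,R}; 5:toidrep {A}; 6:foklei {A}; 7:zriask {R}; 8:meifesk {N,R}.
There are 32 candidate sequences in total.
The sequences that satisfy every rule: A A A A A A R R.
Count = 1.

1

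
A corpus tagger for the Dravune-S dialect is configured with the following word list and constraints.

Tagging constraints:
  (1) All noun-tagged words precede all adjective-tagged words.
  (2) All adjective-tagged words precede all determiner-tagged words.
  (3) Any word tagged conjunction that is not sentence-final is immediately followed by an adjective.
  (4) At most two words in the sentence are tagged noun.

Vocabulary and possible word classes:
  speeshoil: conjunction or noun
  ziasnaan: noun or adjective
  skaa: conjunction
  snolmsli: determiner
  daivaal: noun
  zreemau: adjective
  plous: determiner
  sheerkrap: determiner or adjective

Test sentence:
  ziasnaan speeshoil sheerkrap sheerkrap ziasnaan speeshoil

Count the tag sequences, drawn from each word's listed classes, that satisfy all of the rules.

3

Candidates per position — 1:ziasnaan {noun,adjective}; 2:speeshoil {conjunction,noun}; 3:sheerkrap {determiner,adjective}; 4:sheerkrap {determiner,adjective}; 5:ziasnaan {noun,adjective}; 6:speeshoil {conjunction,noun}.
There are 64 candidate sequences in total.
The sequences that satisfy every rule: noun conjunction adjective adjective adjective conjunction; noun noun adjective adjective adjective conjunction; adjective conjunction adjective adjective adjective conjunction.
Count = 3.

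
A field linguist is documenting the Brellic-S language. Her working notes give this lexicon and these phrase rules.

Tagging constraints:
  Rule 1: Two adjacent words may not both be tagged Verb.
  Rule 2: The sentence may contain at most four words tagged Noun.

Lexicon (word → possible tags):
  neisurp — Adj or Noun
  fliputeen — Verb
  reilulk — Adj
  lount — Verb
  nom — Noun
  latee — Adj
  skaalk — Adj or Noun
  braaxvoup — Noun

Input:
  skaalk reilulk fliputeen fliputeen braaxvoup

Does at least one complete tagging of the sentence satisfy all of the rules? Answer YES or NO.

Candidates per position — 1:skaalk {Adj,Noun}; 2:reilulk {Adj}; 3:fliputeen {Verb}; 4:fliputeen {Verb}; 5:braaxvoup {Noun}.
Rule 1 cannot be satisfied by any choice of tags from the lexicon.
So there is no consistent tagging.

NO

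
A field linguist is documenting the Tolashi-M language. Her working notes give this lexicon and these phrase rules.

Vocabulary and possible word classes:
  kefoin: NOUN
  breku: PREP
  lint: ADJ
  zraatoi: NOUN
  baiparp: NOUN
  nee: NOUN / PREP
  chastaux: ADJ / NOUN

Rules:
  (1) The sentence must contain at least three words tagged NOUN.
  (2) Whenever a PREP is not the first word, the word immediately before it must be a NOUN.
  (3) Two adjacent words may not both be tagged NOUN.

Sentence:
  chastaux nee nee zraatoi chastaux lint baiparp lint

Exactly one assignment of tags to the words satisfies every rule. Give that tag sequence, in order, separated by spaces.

ADJ NOUN PREP NOUN ADJ ADJ NOUN ADJ

Candidates per position — 1:chastaux {ADJ,NOUN}; 2:nee {NOUN,PREP}; 3:nee {NOUN,PREP}; 4:zraatoi {NOUN}; 5:chastaux {ADJ,NOUN}; 6:lint {ADJ}; 7:baiparp {NOUN}; 8:lint {ADJ}.
Position 3: NOUN is ruled out by rule 3; that leaves PREP.
Position 5: NOUN is ruled out by rule 3; that leaves ADJ.
Position 2: PREP is ruled out by rule 2; that leaves NOUN.
Position 1: NOUN is ruled out by rule 3; that leaves ADJ.
The only consistent sequence is: ADJ NOUN PREP NOUN ADJ ADJ NOUN ADJ.
Check: rule 1 satisfied; rule 2 satisfied; rule 3 satisfied.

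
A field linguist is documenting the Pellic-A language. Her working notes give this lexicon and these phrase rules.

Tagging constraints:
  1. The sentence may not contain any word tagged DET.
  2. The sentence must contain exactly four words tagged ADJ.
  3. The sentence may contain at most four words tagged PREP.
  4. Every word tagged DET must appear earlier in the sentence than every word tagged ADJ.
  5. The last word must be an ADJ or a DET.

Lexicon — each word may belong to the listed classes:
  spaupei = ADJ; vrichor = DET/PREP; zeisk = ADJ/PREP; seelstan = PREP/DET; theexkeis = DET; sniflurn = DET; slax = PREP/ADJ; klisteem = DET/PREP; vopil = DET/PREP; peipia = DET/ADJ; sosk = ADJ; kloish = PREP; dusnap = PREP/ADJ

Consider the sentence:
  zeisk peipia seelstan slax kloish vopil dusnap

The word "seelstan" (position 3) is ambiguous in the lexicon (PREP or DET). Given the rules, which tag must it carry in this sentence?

PREP

Candidates per position — 1:zeisk {ADJ,PREP}; 2:peipia {DET,ADJ}; 3:seelstan {PREP,DET}; 4:slax {PREP,ADJ}; 5:kloish {PREP}; 6:vopil {DET,PREP}; 7:dusnap {PREP,ADJ}.
Position 1: PREP is ruled out by rule 2; that leaves ADJ.
Position 2: DET is ruled out by rule 1; that leaves ADJ.
Position 3: DET is ruled out by rule 1; that leaves PREP.
Position 4: PREP is ruled out by rule 2; that leaves ADJ.
Position 6: DET is ruled out by rule 1; that leaves PREP.
Position 7: PREP is ruled out by rule 2; that leaves ADJ.
The only consistent sequence is: ADJ ADJ PREP ADJ PREP PREP ADJ.
Checking: rule 1 holds; rule 2 holds; rule 3 holds; rule 4 holds; rule 5 holds.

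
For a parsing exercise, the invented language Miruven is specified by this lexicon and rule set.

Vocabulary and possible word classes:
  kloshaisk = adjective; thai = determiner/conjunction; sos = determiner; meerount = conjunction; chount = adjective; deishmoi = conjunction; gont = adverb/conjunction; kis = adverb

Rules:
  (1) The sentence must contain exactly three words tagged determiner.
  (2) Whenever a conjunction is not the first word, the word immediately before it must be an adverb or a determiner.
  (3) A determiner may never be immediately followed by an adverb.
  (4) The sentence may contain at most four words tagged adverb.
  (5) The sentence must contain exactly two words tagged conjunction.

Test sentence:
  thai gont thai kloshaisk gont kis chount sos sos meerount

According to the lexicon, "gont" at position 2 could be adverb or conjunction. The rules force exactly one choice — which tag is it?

adverb

Candidates per position — 1:thai {determiner,conjunction}; 2:gont {adverb,conjunction}; 3:thai {determiner,conjunction}; 4:kloshaisk {adjective}; 5:gont {adverb,conjunction}; 6:kis {adverb}; 7:chount {adjective}; 8:sos {determiner}; 9:sos {determiner}; 10:meerount {conjunction}.
At position 5, choosing conjunction makes rule 2 impossible to satisfy; hence adverb.
Position 2: the remaining choice is settled jointly with positions 1, 3 — only adverb at position 2 is part of a tagging that satisfies every rule.
The unique satisfying tagging is: conjunction adverb determiner adjective adverb adverb adjective determiner determiner conjunction.
Verifying each rule — rule 1 satisfied; rule 2 satisfied; rule 3 satisfied; rule 4 satisfied; rule 5 satisfied.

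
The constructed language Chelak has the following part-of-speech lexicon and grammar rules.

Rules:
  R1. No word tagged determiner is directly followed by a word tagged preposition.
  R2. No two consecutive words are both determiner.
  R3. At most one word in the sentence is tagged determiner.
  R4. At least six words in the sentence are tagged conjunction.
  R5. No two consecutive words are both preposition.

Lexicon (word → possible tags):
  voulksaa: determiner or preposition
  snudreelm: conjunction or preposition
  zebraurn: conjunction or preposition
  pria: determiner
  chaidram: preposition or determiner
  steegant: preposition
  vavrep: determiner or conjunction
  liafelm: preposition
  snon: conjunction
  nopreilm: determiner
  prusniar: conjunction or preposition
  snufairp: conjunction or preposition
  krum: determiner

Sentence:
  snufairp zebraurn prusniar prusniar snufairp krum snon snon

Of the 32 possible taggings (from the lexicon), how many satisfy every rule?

6

Candidates per position — 1:snufairp {conjunction,preposition}; 2:zebraurn {conjunction,preposition}; 3:prusniar {conjunction,preposition}; 4:prusniar {conjunction,preposition}; 5:snufairp {conjunction,preposition}; 6:krum {determiner}; 7:snon {conjunction}; 8:snon {conjunction}.
There are 32 candidate sequences in total.
Checking each against the rules leaves 6 sequences.
Count = 6.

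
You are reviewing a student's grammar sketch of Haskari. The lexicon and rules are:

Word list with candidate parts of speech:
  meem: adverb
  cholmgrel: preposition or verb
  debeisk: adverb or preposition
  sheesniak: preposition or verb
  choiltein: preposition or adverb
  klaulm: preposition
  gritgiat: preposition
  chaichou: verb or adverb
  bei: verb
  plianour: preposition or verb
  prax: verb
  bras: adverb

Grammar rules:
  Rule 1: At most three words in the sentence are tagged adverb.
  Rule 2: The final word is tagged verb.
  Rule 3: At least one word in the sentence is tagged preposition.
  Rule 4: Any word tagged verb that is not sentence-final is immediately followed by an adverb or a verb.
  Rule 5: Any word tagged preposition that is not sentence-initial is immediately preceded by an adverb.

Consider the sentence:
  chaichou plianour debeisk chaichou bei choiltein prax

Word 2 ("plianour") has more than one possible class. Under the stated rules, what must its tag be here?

preposition

Candidates per position — 1:chaichou {verb,adverb}; 2:plianour {preposition,verb}; 3:debeisk {adverb,preposition}; 4:chaichou {verb,adverb}; 5:bei {verb}; 6:choiltein {preposition,adverb}; 7:prax {verb}.
At position 3, choosing preposition makes rule 5 impossible to satisfy; hence adverb.
At position 6, choosing preposition makes rule 4 impossible to satisfy; hence adverb.
At position 2, choosing verb makes rule 3 impossible to satisfy; hence preposition.
At position 1, choosing verb makes rule 4 impossible to satisfy; hence adverb.
At position 4, choosing adverb makes rule 1 impossible to satisfy; hence verb.
The unique satisfying tagging is: adverb preposition adverb verb verb adverb verb.
Verifying each rule — rule 1 holds; rule 2 holds; rule 3 holds; rule 4 holds; rule 5 holds.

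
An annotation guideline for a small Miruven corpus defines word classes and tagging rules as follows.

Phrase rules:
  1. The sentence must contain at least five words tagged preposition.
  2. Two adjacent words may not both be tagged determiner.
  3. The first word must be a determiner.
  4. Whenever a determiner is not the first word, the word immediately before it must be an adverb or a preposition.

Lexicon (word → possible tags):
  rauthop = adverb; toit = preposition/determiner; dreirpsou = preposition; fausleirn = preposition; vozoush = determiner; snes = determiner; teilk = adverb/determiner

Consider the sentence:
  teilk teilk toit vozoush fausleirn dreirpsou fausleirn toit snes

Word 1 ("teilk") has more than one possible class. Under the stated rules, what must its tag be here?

determiner

Candidates per position — 1:teilk {adverb,determiner}; 2:teilk {adverb,determiner}; 3:toit {preposition,determiner}; 4:vozoush {determiner}; 5:fausleirn {preposition}; 6:dreirpsou {preposition}; 7:fausleirn {preposition}; 8:toit {preposition,determiner}; 9:snes {determiner}.
Word 1 cannot be adverb — rule 3 would then fail for every completion. It is determiner.
Word 2 cannot be determiner — rule 2 would then fail for every completion. It is adverb.
Word 3 cannot be determiner — rule 1 would then fail for every completion. It is preposition.
Word 8 cannot be determiner — rule 1 would then fail for every completion. It is preposition.
That leaves exactly one tagging: determiner adverb preposition determiner preposition preposition preposition preposition determiner.
Verifying each rule — rule 1 holds; rule 2 holds; rule 3 holds; rule 4 holds.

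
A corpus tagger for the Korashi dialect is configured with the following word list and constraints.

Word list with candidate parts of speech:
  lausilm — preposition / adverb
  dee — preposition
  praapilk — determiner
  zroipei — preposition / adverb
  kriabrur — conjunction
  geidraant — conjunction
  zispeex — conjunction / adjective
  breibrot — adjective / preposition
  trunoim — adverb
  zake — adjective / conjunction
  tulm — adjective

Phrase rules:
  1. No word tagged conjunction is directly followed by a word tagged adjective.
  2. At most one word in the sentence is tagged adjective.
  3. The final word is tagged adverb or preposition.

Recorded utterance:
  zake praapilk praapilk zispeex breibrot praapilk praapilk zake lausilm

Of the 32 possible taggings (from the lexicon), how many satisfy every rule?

Candidates per position — 1:zake {adjective,conjunction}; 2:praapilk {determiner}; 3:praapilk {determiner}; 4:zispeex {conjunction,adjective}; 5:breibrot {adjective,preposition}; 6:praapilk {determiner}; 7:praapilk {determiner}; 8:zake {adjective,conjunction}; 9:lausilm {preposition,adverb}.
There are 32 candidate sequences in total.
Checking each against the rules leaves 8 sequences.
Count = 8.

8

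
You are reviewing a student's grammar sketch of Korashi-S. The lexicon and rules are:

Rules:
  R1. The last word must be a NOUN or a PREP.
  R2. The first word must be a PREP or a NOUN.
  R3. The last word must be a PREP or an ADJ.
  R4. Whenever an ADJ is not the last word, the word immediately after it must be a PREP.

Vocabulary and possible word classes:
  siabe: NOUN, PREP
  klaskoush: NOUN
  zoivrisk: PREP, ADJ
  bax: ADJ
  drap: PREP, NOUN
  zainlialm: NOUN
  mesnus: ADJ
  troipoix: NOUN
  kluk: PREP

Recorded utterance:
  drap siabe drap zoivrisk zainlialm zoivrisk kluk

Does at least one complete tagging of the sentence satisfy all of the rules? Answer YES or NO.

YES

Candidates per position — 1:drap {PREP,NOUN}; 2:siabe {NOUN,PREP}; 3:drap {PREP,NOUN}; 4:zoivrisk {PREP,ADJ}; 5:zainlialm {NOUN}; 6:zoivrisk {PREP,ADJ}; 7:kluk {PREP}.
One satisfying assignment: NOUN NOUN PREP PREP NOUN PREP PREP.
Rule-by-rule: rule 1 satisfied; rule 2 satisfied; rule 3 satisfied; rule 4 satisfied.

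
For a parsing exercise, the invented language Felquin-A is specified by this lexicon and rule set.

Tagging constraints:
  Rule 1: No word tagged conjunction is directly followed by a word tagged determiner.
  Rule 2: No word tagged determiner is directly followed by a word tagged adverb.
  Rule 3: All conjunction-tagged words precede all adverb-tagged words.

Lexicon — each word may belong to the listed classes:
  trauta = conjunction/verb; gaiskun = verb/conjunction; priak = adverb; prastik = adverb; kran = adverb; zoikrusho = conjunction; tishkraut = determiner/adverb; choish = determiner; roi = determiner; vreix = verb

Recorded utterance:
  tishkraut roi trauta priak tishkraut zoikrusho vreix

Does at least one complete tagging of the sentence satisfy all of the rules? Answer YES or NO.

Candidates per position — 1:tishkraut {determiner,adverb}; 2:roi {determiner}; 3:trauta {conjunction,verb}; 4:priak {adverb}; 5:tishkraut {determiner,adverb}; 6:zoikrusho {conjunction}; 7:vreix {verb}.
Rule 3 cannot be satisfied by any choice of tags from the lexicon.
So there is no consistent tagging.

NO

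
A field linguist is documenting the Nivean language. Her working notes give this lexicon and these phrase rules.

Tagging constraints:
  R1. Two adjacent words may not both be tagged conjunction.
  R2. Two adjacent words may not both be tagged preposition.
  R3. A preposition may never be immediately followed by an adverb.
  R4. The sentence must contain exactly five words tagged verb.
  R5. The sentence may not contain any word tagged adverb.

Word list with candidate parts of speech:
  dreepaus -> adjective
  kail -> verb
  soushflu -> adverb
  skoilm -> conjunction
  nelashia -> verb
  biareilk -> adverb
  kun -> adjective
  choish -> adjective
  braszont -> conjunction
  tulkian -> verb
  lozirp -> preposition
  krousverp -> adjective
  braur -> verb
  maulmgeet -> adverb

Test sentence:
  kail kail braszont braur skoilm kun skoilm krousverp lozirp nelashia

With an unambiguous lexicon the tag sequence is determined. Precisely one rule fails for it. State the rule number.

4

Fixed tagging: verb verb conjunction verb conjunction adjective conjunction adjective preposition verb.
Applying the rules: R1 ✓, R2 ✓, R3 ✓, R4 ✗, R5 ✓.
Only rule 4 fails.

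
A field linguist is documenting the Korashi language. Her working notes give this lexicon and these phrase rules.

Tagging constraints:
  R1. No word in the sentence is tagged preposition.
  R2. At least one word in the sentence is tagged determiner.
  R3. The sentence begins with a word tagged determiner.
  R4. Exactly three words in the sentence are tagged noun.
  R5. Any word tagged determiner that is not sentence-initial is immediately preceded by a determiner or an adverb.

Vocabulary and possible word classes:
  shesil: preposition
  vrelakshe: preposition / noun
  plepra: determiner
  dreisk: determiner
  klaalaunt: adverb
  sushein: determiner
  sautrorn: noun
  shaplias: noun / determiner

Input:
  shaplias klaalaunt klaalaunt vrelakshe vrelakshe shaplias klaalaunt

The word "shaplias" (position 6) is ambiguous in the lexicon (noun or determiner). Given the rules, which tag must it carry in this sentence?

noun

Candidates per position — 1:shaplias {noun,determiner}; 2:klaalaunt {adverb}; 3:klaalaunt {adverb}; 4:vrelakshe {preposition,noun}; 5:vrelakshe {preposition,noun}; 6:shaplias {noun,determiner}; 7:klaalaunt {adverb}.
Position 1: tagging it noun would leave rule 3 unsatisfiable, so it must be determiner.
Position 4: tagging it preposition would leave rule 1 unsatisfiable, so it must be noun.
Position 5: tagging it preposition would leave rule 1 unsatisfiable, so it must be noun.
Position 6: tagging it determiner would leave rule 4 unsatisfiable, so it must be noun.
So the tagging must be: determiner adverb adverb noun noun noun adverb.
Checking: rule 1 satisfied; rule 2 satisfied; rule 3 satisfied; rule 4 satisfied; rule 5 satisfied.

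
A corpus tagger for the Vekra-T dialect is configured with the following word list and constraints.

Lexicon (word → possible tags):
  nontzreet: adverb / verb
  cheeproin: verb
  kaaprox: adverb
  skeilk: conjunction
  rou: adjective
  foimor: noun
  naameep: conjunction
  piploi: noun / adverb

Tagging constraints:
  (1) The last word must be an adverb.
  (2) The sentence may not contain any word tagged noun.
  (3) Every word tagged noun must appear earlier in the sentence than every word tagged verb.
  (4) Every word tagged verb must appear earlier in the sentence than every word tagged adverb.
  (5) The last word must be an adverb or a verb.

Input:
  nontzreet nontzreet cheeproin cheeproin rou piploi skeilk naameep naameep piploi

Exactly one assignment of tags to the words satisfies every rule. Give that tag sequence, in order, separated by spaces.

verb verb verb verb adjective adverb conjunction conjunction conjunction adverb

Candidates per position — 1:nontzreet {adverb,verb}; 2:nontzreet {adverb,verb}; 3:cheeproin {verb}; 4:cheeproin {verb}; 5:rou {adjective}; 6:piploi {noun,adverb}; 7:skeilk {conjunction}; 8:naameep {conjunction}; 9:naameep {conjunction}; 10:piploi {noun,adverb}.
Position 1: adverb is ruled out by rule 4; that leaves verb.
Position 2: adverb is ruled out by rule 4; that leaves verb.
Position 6: noun is ruled out by rule 2; that leaves adverb.
Position 10: noun is ruled out by rule 1; that leaves adverb.
The unique satisfying tagging is: verb verb verb verb adjective adverb conjunction conjunction conjunction adverb.
Check: rule 1 ok; rule 2 ok; rule 3 ok; rule 4 ok; rule 5 ok.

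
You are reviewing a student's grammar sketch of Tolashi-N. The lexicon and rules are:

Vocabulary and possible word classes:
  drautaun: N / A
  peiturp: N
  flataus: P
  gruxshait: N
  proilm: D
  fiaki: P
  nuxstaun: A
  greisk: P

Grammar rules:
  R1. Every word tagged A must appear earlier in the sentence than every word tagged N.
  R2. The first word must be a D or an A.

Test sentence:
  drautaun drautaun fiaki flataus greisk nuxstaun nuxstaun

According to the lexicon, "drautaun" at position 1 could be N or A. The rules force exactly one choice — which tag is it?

Candidates per position — 1:drautaun {N,A}; 2:drautaun {N,A}; 3:fiaki {P}; 4:flataus {P}; 5:greisk {P}; 6:nuxstaun {A}; 7:nuxstaun {A}.
If word 1 were N, no tagging could satisfy rule 1; so word 1 is A.
If word 2 were N, no tagging could satisfy rule 1; so word 2 is A.
The unique satisfying tagging is: A A P P P A A.
Checking: rule 1 ok; rule 2 ok.

A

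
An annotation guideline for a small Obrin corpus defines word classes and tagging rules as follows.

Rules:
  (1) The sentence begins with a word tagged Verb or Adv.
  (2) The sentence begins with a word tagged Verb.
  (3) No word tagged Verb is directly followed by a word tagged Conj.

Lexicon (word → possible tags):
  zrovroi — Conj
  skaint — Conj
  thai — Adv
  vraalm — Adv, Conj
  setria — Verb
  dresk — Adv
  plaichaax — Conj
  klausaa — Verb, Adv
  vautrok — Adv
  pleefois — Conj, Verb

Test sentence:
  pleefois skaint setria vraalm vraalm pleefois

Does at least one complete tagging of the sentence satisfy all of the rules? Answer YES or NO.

NO

Candidates per position — 1:pleefois {Conj,Verb}; 2:skaint {Conj}; 3:setria {Verb}; 4:vraalm {Adv,Conj}; 5:vraalm {Adv,Conj}; 6:pleefois {Conj,Verb}.
Every candidate sequence violates at least one rule; no consistent tagging exists.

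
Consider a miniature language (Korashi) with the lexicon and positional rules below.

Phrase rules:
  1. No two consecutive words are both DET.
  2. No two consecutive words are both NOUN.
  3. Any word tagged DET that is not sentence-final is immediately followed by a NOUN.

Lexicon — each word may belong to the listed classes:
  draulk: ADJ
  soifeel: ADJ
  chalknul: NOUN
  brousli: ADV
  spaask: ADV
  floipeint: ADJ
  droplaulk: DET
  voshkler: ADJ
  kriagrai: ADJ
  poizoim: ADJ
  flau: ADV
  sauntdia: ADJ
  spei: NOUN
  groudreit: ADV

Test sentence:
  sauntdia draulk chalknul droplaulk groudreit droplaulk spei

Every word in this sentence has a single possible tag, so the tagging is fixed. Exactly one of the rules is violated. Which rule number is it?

3

Fixed tagging: ADJ ADJ NOUN DET ADV DET NOUN.
Checking each rule: R1 pass, R2 pass, R3 fail.
Only rule 3 fails.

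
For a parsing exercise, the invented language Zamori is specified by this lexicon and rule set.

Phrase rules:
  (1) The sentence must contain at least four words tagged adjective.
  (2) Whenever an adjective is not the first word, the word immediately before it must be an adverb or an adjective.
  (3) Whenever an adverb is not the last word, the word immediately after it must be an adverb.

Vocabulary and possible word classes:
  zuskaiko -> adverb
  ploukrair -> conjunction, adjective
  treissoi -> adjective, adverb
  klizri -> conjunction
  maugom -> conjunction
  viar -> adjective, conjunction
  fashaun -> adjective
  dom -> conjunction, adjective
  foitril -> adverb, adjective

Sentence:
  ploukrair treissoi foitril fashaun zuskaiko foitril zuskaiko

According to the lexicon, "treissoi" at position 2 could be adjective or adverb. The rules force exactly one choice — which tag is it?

adjective

Candidates per position — 1:ploukrair {conjunction,adjective}; 2:treissoi {adjective,adverb}; 3:foitril {adverb,adjective}; 4:fashaun {adjective}; 5:zuskaiko {adverb}; 6:foitril {adverb,adjective}; 7:zuskaiko {adverb}.
Position 2: tagging it adverb would leave rule 3 unsatisfiable, so it must be adjective.
Position 3: tagging it adverb would leave rule 3 unsatisfiable, so it must be adjective.
Position 6: tagging it adjective would leave rule 3 unsatisfiable, so it must be adverb.
Position 1: tagging it conjunction would leave rule 1 unsatisfiable, so it must be adjective.
The unique satisfying tagging is: adjective adjective adjective adjective adverb adverb adverb.
Check: rule 1 satisfied; rule 2 satisfied; rule 3 satisfied.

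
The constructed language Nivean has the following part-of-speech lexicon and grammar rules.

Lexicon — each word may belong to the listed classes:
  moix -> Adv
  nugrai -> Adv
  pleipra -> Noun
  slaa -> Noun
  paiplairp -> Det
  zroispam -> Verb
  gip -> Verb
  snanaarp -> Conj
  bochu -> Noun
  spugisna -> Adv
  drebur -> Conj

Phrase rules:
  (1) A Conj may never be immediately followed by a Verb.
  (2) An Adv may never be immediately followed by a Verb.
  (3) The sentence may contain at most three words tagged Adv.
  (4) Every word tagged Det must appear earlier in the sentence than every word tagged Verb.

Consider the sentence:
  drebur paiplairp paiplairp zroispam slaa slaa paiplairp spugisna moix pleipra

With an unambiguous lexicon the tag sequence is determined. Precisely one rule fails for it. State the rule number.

Fixed tagging: Conj Det Det Verb Noun Noun Det Adv Adv Noun.
Checking each rule: R1 ✓, R2 ✓, R3 ✓, R4 ✗.
Only rule 4 fails.

4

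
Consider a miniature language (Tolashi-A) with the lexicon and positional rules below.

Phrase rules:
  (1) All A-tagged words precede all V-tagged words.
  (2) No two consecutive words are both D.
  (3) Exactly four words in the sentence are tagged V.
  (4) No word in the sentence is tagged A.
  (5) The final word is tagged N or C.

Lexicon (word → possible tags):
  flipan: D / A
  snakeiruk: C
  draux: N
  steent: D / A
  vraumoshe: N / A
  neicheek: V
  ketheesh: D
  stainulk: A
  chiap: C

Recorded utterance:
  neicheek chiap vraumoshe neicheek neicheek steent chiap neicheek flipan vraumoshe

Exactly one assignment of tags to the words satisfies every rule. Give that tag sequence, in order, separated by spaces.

V C N V V D C V D N

Candidates per position — 1:neicheek {V}; 2:chiap {C}; 3:vraumoshe {N,A}; 4:neicheek {V}; 5:neicheek {V}; 6:steent {D,A}; 7:chiap {C}; 8:neicheek {V}; 9:flipan {D,A}; 10:vraumoshe {N,A}.
Word 3 cannot be A — rule 1 would then fail for every completion. It is N.
Word 6 cannot be A — rule 1 would then fail for every completion. It is D.
Word 9 cannot be A — rule 1 would then fail for every completion. It is D.
Word 10 cannot be A — rule 1 would then fail for every completion. It is N.
The only consistent sequence is: V C N V V D C V D N.
Checking: rule 1 ok; rule 2 ok; rule 3 ok; rule 4 ok; rule 5 ok.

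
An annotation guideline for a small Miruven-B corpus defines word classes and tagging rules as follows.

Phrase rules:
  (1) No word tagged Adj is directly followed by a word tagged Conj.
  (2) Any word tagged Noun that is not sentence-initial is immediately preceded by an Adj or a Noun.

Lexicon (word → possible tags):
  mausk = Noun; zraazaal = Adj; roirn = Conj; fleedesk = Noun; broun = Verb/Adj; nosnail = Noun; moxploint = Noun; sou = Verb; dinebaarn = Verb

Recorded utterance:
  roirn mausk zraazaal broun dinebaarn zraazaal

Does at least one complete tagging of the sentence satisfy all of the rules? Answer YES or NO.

NO

Candidates per position — 1:roirn {Conj}; 2:mausk {Noun}; 3:zraazaal {Adj}; 4:broun {Verb,Adj}; 5:dinebaarn {Verb}; 6:zraazaal {Adj}.
Rule 2 cannot be satisfied by any choice of tags from the lexicon.
So there is no consistent tagging.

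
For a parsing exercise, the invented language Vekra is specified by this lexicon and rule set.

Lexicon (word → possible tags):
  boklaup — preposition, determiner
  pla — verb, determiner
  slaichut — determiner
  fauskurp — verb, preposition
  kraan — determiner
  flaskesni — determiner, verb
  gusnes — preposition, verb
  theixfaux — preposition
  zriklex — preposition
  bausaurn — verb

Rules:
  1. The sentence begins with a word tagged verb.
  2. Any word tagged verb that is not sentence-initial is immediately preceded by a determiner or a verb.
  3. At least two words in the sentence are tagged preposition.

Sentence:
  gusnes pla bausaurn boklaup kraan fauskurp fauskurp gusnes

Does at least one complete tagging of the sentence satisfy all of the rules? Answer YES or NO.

Candidates per position — 1:gusnes {preposition,verb}; 2:pla {verb,determiner}; 3:bausaurn {verb}; 4:boklaup {preposition,determiner}; 5:kraan {determiner}; 6:fauskurp {verb,preposition}; 7:fauskurp {verb,preposition}; 8:gusnes {preposition,verb}.
One satisfying assignment: verb verb verb preposition determiner verb preposition preposition.
Verifying each rule — rule 1 ok; rule 2 ok; rule 3 ok.

YES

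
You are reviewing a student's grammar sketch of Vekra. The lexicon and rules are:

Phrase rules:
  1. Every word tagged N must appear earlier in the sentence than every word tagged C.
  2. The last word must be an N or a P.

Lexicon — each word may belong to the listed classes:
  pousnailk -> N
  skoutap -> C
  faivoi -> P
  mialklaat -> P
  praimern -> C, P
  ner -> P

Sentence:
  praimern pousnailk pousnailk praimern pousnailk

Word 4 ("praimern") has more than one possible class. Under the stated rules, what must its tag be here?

Candidates per position — 1:praimern {C,P}; 2:pousnailk {N}; 3:pousnailk {N}; 4:praimern {C,P}; 5:pousnailk {N}.
At position 1, choosing C makes rule 1 impossible to satisfy; hence P.
At position 4, choosing C makes rule 1 impossible to satisfy; hence P.
So the tagging must be: P N N P N.
Check: rule 1 holds; rule 2 holds.

P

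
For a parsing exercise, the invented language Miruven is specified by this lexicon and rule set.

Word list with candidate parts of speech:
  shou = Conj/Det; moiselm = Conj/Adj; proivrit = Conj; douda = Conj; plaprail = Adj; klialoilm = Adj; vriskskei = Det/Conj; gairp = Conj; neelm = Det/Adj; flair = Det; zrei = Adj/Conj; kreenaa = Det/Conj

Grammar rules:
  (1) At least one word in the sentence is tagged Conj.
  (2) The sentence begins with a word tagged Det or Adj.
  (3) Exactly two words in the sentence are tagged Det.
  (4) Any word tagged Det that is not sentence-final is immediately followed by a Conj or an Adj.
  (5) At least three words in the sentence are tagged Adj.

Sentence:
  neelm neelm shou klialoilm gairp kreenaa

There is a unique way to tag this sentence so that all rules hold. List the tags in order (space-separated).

Candidates per position — 1:neelm {Det,Adj}; 2:neelm {Det,Adj}; 3:shou {Conj,Det}; 4:klialoilm {Adj}; 5:gairp {Conj}; 6:kreenaa {Det,Conj}.
If word 1 were Det, no tagging could satisfy rule 5; so word 1 is Adj.
If word 2 were Det, no tagging could satisfy rule 5; so word 2 is Adj.
If word 3 were Conj, no tagging could satisfy rule 3; so word 3 is Det.
If word 6 were Conj, no tagging could satisfy rule 3; so word 6 is Det.
The unique satisfying tagging is: Adj Adj Det Adj Conj Det.
Rule-by-rule: rule 1 holds; rule 2 holds; rule 3 holds; rule 4 holds; rule 5 holds.

Adj Adj Det Adj Conj Det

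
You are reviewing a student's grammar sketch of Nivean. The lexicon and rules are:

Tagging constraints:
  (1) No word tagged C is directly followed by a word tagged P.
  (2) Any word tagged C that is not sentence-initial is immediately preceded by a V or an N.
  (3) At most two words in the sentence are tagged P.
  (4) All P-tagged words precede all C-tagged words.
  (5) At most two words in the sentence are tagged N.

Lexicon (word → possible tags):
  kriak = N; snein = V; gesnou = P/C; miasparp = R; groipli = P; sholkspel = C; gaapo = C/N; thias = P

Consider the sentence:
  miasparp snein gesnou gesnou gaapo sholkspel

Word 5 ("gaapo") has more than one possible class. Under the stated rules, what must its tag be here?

Candidates per position — 1:miasparp {R}; 2:snein {V}; 3:gesnou {P,C}; 4:gesnou {P,C}; 5:gaapo {C,N}; 6:sholkspel {C}.
Position 4: C is ruled out by rule 2; that leaves P.
Position 5: C is ruled out by rule 2; that leaves N.
Position 3: C is ruled out by rule 1; that leaves P.
That leaves exactly one tagging: R V P P N C.
Checking: rule 1 ok; rule 2 ok; rule 3 ok; rule 4 ok; rule 5 ok.

N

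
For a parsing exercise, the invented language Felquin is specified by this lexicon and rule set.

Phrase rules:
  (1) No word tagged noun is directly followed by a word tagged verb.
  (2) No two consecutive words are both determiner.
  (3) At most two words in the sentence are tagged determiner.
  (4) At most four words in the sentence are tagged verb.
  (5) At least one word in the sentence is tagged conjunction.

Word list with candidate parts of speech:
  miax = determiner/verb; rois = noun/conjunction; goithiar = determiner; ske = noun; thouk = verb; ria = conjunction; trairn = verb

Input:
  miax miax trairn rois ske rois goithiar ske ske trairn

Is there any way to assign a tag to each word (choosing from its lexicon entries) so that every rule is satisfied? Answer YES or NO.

Candidates per position — 1:miax {determiner,verb}; 2:miax {determiner,verb}; 3:trairn {verb}; 4:rois {noun,conjunction}; 5:ske {noun}; 6:rois {noun,conjunction}; 7:goithiar {determiner}; 8:ske {noun}; 9:ske {noun}; 10:trairn {verb}.
Rule 1 cannot be satisfied by any choice of tags from the lexicon.
So there is no consistent tagging.

NO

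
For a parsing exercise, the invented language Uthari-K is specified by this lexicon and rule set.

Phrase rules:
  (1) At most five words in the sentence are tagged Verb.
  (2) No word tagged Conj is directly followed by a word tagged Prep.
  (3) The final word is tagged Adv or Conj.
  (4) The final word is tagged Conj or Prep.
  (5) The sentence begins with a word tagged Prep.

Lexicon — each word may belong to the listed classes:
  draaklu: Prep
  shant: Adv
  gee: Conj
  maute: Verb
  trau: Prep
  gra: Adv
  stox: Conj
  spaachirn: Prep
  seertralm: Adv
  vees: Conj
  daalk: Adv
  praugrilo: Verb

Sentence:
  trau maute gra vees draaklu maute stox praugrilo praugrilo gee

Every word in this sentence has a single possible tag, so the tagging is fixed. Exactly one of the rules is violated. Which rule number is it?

2

Fixed tagging: Prep Verb Adv Conj Prep Verb Conj Verb Verb Conj.
Rule check: R1 ok, R2 fails, R3 ok, R4 ok, R5 ok.
Only rule 2 fails.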